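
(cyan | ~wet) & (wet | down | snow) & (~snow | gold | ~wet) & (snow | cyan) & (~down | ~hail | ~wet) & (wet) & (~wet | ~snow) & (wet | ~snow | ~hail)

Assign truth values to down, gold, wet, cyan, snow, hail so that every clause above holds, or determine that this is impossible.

From the singleton clause (wet), wet = 1.
From the singleton clause (cyan), cyan = 1.
From the singleton clause (~snow), snow = 0.
Suppose down = 0.
All clauses hold; gold, hail can take either value.

down: 0; gold: 1; wet: 1; cyan: 1; snow: 0; hail: 0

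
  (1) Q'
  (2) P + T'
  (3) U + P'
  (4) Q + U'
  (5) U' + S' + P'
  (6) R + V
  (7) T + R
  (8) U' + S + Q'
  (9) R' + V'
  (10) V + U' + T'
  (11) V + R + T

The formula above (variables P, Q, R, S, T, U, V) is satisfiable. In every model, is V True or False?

Suppose V = 1.
The clause (Q') is unit, so Q = 0.
The clause (U') is unit, so U = 0.
The clause (P') is unit, so P = 0.
The clause (T') is unit, so T = 0.
The clause (R) is unit, so R = 1.
That conflicts with the unit clause (R').
So every satisfying assignment has V = False.

False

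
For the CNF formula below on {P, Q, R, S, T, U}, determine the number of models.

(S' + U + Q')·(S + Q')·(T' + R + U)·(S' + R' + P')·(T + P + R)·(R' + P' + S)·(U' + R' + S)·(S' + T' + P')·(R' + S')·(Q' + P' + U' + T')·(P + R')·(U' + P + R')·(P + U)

9

There are 2^6 = 64 truth assignments over (P, Q, R, S, T, U).
Split on Q. With Q = 1, the clauses containing Q are satisfied and Q' drops from the rest; 2 of the 2^5 = 32 assignments to the other variables satisfy what remains.
With Q = 0, by the same count on the reduced clause set, 7 assignments work.
(One model: P=F, Q=F, R=F, S=F, T=T, U=T.)
Total: 2 + 7 = 9.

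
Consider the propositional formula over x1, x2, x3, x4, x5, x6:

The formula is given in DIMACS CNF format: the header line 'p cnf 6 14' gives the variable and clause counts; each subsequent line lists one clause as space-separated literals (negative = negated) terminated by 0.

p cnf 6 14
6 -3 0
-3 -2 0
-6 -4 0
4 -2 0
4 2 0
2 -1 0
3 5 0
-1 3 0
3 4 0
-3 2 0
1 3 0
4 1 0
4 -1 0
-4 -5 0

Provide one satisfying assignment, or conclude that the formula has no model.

Suppose x6 = True.
The clause (¬x4) is unit, so x4 = False.
The clause (¬x2) is unit, so x2 = False.
But (x2) is also a unit clause — contradiction.
Undo x6 and try x6 = False.
The clause (¬x3) is unit, so x3 = False.
The clause (x5) is unit, so x5 = True.
The clause (¬x1) is unit, so x1 = False.
But (x1) is also a unit clause — contradiction.
Either choice for x6 ends in contradiction.

UNSATISFIABLE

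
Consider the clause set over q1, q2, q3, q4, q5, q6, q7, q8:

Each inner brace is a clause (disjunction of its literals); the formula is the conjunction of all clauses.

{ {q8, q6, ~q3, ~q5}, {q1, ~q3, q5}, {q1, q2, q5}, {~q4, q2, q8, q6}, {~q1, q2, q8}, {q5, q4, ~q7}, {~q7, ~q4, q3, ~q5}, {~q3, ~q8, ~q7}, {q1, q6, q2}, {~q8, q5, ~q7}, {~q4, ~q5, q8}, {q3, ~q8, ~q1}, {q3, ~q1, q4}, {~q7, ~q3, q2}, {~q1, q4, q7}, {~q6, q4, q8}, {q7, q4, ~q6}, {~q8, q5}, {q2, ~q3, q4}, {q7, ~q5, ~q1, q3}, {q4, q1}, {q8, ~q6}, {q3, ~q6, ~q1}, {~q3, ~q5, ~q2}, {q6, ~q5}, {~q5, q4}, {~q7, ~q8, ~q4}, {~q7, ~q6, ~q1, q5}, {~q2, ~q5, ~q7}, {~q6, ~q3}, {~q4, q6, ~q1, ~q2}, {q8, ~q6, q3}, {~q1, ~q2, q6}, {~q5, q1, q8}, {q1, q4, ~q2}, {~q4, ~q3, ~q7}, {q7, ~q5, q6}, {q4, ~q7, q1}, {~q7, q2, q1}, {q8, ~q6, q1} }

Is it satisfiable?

Yes, satisfiable

Suppose q8 = 1.
(q5) alone gives q5 = 1.
(q6) alone gives q6 = 1.
(q4) alone gives q4 = 1.
(~q7) alone gives q7 = 0.
(~q3) alone gives q3 = 0.
(~q1) alone gives q1 = 0.
Every clause is now satisfied; q2 is unconstrained.
A satisfying assignment: q1: 0; q2: 1; q3: 0; q4: 1; q5: 1; q6: 1; q7: 0; q8: 1.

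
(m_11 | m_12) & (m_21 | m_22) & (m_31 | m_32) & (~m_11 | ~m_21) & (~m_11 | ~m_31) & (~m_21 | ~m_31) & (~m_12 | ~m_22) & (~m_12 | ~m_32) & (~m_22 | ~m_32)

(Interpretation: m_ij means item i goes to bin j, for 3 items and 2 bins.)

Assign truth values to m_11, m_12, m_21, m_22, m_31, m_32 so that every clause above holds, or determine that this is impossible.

Suppose m_11 = 1.
From the singleton clause (~m_21), m_21 = 0.
From the singleton clause (m_22), m_22 = 1.
From the singleton clause (~m_31), m_31 = 0.
From the singleton clause (m_32), m_32 = 1.
Now (~m_32) is unsatisfied and unit — conflict.
So m_11 must be the other value — set m_11 = 0.
From the singleton clause (m_12), m_12 = 1.
From the singleton clause (~m_22), m_22 = 0.
From the singleton clause (m_21), m_21 = 1.
From the singleton clause (~m_31), m_31 = 0.
From the singleton clause (m_32), m_32 = 1.
Now (~m_32) is unsatisfied and unit — conflict.
Neither m_11 = 1 nor m_11 = 0 works.

UNSATISFIABLE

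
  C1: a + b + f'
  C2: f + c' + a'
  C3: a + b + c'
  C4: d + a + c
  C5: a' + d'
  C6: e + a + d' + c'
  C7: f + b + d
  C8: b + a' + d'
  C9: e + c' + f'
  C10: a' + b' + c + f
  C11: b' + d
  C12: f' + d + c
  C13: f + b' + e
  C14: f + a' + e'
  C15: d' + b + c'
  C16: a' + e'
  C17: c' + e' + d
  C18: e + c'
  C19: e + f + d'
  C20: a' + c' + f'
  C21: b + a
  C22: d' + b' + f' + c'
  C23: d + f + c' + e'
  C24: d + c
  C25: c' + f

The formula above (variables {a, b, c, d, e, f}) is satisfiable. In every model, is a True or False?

Suppose a = 1.
(d') alone gives d = 0.
(b') alone gives b = 0.
(f) alone gives f = 1.
(c) alone gives c = 1.
That conflicts with the unit clause (c').
So every satisfying assignment has a = False.

False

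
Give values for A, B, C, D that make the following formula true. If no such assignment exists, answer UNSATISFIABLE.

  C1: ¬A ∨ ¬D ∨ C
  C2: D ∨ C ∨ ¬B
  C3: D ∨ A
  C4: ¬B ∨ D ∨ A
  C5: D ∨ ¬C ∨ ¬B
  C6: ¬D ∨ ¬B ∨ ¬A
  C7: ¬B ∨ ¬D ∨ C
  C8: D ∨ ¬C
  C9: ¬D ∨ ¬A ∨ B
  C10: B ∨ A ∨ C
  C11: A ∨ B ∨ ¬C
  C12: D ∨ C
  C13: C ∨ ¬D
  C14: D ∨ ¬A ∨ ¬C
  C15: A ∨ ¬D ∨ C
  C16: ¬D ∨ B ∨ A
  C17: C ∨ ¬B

A ↦ False, B ↦ True, C ↦ True, D ↦ True

Case D = True:
(C) alone gives C = True.
Case B = True:
(¬A) alone gives A = False.
Every clause now holds.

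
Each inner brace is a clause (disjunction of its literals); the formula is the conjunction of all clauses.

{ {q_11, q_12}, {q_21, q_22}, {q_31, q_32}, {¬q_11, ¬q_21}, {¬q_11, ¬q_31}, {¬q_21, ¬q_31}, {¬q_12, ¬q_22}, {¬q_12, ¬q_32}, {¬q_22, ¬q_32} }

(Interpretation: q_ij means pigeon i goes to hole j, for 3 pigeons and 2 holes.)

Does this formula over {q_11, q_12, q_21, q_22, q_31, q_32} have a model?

Try q_11 = True.
The clause (¬q_21) is unit, so q_21 = False.
The clause (q_22) is unit, so q_22 = True.
The clause (¬q_31) is unit, so q_31 = False.
The clause (q_32) is unit, so q_32 = True.
That conflicts with the unit clause (¬q_32).
That branch fails; take q_11 = False instead.
The clause (q_12) is unit, so q_12 = True.
The clause (¬q_22) is unit, so q_22 = False.
The clause (q_21) is unit, so q_21 = True.
The clause (¬q_31) is unit, so q_31 = False.
The clause (q_32) is unit, so q_32 = True.
That conflicts with the unit clause (¬q_32).
Neither q_11 = True nor q_11 = False works.
No assignment satisfies every clause.

Unsatisfiable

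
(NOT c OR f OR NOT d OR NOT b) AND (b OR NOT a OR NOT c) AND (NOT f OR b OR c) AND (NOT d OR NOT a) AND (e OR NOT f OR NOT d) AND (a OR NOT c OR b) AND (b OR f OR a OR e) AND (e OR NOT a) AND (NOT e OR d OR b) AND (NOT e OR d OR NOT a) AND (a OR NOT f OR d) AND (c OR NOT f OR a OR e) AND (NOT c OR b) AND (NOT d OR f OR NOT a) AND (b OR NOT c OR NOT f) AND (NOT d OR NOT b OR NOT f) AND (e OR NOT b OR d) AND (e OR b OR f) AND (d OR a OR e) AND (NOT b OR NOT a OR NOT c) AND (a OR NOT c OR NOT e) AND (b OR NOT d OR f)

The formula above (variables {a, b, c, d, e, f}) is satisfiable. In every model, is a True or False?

Suppose a = true.
(NOT d) alone gives d = false.
(e) alone gives e = true.
Now (NOT e) is unsatisfied and unit — conflict.
So every satisfying assignment has a = False.

False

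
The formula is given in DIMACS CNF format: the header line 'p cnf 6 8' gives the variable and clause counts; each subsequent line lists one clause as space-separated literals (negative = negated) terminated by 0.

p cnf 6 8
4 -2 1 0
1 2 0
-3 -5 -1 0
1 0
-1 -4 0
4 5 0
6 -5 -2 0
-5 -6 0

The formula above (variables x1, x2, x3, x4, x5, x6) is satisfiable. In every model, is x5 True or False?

True

Suppose x5 = False.
From the singleton clause (x1), x1 = True.
From the singleton clause (¬x4), x4 = False.
Now (x4) is unsatisfied and unit — conflict.
So every satisfying assignment has x5 = True.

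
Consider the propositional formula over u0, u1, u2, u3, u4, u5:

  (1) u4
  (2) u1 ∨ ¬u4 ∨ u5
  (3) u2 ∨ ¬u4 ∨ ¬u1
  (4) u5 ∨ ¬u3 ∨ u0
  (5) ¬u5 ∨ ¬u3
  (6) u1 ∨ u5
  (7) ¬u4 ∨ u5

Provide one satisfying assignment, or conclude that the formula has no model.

Unit clause (u4) forces u4 = True.
Unit clause (u5) forces u5 = True.
Unit clause (¬u3) forces u3 = False.
Case u2 = True:
No clause remains; u0, u1 are free.

u0 ↦ False,  u1 ↦ False,  u2 ↦ True,  u3 ↦ False,  u4 ↦ True,  u5 ↦ True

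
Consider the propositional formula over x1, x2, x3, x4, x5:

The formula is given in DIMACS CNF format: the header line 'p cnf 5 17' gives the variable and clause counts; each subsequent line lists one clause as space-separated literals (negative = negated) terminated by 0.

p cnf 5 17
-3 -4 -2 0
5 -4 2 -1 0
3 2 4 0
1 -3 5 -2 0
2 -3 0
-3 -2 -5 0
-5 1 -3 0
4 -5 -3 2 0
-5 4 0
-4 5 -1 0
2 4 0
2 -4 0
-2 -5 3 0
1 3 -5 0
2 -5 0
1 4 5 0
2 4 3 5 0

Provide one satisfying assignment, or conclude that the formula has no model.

x1 ↦ True; x2 ↦ True; x3 ↦ False; x4 ↦ False; x5 ↦ False

Try x2 = True.
Try x3 = False.
(¬x5) alone gives x5 = False.
Try x4 = False.
(x1) alone gives x1 = True.
Every clause now holds.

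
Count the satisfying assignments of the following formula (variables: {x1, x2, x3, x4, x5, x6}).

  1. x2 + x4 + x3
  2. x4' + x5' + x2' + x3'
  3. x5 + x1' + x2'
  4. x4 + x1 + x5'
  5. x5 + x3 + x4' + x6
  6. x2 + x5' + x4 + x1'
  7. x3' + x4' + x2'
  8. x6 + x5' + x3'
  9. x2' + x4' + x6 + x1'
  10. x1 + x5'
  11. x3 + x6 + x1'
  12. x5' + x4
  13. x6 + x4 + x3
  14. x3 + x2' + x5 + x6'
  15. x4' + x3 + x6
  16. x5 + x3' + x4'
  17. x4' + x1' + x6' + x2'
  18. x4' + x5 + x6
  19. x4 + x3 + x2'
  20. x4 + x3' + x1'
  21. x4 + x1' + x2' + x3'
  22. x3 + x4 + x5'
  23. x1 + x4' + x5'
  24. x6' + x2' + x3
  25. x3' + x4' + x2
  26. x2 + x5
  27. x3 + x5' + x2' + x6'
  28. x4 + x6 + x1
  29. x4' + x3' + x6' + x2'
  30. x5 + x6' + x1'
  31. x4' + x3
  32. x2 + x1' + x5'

There are 2^6 = 64 truth assignments over (x1, x2, x3, x4, x5, x6).
Split on x3. With x3 = 1, the clauses containing x3 are satisfied and x3' drops from the rest; 1 of the 2^5 = 32 assignments to the other variables satisfy what remains.
With x3 = 0, by the same count on the reduced clause set, 0 assignments work.
(One model: x1=F, x2=T, x3=T, x4=F, x5=F, x6=T.)
Total: 1 + 0 = 1.

1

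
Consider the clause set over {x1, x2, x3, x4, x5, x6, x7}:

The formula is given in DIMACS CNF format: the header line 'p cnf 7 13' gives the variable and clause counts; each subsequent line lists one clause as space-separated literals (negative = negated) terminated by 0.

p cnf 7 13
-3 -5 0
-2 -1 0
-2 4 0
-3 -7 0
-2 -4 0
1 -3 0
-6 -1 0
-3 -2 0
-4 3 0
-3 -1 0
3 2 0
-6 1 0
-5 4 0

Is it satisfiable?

Case x3 = False:
The clause (¬x4) is unit, so x4 = False.
The clause (¬x2) is unit, so x2 = False.
That conflicts with the unit clause (x2).
So x3 must be the other value — set x3 = True.
The clause (¬x5) is unit, so x5 = False.
The clause (¬x7) is unit, so x7 = False.
The clause (x1) is unit, so x1 = True.
That conflicts with the unit clause (¬x1).
Neither x3 = True nor x3 = False works.
No assignment satisfies every clause.

No, unsatisfiable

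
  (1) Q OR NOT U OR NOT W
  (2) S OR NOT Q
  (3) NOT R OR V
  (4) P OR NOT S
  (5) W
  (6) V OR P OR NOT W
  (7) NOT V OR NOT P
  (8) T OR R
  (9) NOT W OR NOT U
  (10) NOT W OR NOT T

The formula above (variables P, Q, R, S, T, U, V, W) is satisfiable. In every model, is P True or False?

Suppose P = true.
The clause (W) is unit, so W = true.
The clause (NOT V) is unit, so V = false.
The clause (NOT R) is unit, so R = false.
The clause (T) is unit, so T = true.
Now (NOT T) is unsatisfied and unit — conflict.
So every satisfying assignment has P = False.

False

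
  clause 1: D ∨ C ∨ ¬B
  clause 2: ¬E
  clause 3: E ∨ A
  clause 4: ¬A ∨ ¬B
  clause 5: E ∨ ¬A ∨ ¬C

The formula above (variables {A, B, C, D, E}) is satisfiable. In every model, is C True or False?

False

Suppose C = True.
From the singleton clause (¬E), E = False.
From the singleton clause (A), A = True.
That conflicts with the unit clause (¬A).
So every satisfying assignment has C = False.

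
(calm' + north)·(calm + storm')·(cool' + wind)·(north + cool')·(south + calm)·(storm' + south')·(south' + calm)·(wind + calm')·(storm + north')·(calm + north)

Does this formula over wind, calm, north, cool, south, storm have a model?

Case calm = 1:
The clause (north) is unit, so north = 1.
The clause (wind) is unit, so wind = 1.
The clause (storm) is unit, so storm = 1.
The clause (south') is unit, so south = 0.
No clause remains; cool is free.
A satisfying assignment: wind: 1,  calm: 1,  north: 1,  cool: 1,  south: 0,  storm: 1.

Yes, satisfiable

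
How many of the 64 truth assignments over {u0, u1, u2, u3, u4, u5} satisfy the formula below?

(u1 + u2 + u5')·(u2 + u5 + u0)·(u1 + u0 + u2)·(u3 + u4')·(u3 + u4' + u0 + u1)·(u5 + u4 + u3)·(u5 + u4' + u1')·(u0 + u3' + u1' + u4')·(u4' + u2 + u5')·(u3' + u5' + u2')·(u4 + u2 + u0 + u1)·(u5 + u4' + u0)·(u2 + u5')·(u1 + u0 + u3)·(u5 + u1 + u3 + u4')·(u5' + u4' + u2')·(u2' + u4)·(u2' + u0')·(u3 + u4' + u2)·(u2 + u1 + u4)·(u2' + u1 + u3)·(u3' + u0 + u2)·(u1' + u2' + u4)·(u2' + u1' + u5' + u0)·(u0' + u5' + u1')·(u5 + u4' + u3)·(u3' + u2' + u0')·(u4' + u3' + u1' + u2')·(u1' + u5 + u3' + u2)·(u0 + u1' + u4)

There are 2^6 = 64 truth assignments over (u0, u1, u2, u3, u4, u5).
Split on u2. With u2 = 1, the clauses containing u2 are satisfied and u2' drops from the rest; 0 of the 2^5 = 32 assignments to the other variables satisfy what remains.
With u2 = 0, by the same count on the reduced clause set, 1 assignment works.
(One model: u0=T, u1=F, u2=F, u3=T, u4=T, u5=F.)
Total: 0 + 1 = 1.

1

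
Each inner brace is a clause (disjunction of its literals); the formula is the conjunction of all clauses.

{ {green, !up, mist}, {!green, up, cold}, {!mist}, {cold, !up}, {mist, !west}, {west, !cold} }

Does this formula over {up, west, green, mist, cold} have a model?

The clause (!mist) is unit, so mist = false.
The clause (!west) is unit, so west = false.
The clause (!cold) is unit, so cold = false.
The clause (!up) is unit, so up = false.
The clause (!green) is unit, so green = false.
Every clause now holds.
A satisfying assignment: up ↦ false; west ↦ false; green ↦ false; mist ↦ false; cold ↦ false.

Yes, satisfiable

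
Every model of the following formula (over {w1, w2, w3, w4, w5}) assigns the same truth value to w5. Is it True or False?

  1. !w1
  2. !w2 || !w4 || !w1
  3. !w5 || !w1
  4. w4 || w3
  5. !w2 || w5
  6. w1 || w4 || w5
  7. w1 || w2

True

Suppose w5 = false.
From the singleton clause (!w1), w1 = false.
From the singleton clause (!w2), w2 = false.
That conflicts with the unit clause (w2).
So every satisfying assignment has w5 = True.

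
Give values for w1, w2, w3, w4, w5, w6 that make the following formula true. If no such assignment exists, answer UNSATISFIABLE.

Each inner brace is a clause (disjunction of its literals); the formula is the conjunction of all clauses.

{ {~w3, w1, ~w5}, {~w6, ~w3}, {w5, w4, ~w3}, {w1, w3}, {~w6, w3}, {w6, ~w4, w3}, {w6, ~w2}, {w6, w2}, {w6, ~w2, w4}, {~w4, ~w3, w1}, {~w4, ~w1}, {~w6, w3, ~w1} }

Case w6 = 0:
Unit clause (~w2) forces w2 = 0.
Now (w2) is unsatisfied and unit — conflict.
Undo w6 and try w6 = 1.
Unit clause (~w3) forces w3 = 0.
Now (w3) is unsatisfied and unit — conflict.
Neither w6 = 1 nor w6 = 0 works.

UNSATISFIABLE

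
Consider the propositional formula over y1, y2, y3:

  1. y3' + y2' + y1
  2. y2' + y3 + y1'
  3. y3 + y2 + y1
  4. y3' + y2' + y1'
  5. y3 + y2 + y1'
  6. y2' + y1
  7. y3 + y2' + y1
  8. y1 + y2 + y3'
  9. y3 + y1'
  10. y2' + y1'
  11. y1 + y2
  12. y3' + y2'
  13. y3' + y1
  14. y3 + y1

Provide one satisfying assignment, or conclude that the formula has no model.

Try y2 = 0.
The clause (y1) is unit, so y1 = 1.
The clause (y3) is unit, so y3 = 1.
All clauses are satisfied.

y1 ↦ 1, y2 ↦ 0, y3 ↦ 1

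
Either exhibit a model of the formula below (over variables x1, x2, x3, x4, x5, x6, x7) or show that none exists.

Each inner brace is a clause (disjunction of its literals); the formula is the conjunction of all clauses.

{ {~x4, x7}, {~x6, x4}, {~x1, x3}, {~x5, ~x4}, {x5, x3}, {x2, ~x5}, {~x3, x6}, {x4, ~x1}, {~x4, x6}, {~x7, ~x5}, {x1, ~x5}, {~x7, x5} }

Case x4 = 0:
The clause (~x6) is unit, so x6 = 0.
The clause (~x3) is unit, so x3 = 0.
The clause (~x1) is unit, so x1 = 0.
The clause (x5) is unit, so x5 = 1.
That conflicts with the unit clause (~x5).
Undo x4 and try x4 = 1.
The clause (x7) is unit, so x7 = 1.
The clause (~x5) is unit, so x5 = 0.
That conflicts with the unit clause (x5).
Both values of x4 lead to a conflict.

UNSATISFIABLE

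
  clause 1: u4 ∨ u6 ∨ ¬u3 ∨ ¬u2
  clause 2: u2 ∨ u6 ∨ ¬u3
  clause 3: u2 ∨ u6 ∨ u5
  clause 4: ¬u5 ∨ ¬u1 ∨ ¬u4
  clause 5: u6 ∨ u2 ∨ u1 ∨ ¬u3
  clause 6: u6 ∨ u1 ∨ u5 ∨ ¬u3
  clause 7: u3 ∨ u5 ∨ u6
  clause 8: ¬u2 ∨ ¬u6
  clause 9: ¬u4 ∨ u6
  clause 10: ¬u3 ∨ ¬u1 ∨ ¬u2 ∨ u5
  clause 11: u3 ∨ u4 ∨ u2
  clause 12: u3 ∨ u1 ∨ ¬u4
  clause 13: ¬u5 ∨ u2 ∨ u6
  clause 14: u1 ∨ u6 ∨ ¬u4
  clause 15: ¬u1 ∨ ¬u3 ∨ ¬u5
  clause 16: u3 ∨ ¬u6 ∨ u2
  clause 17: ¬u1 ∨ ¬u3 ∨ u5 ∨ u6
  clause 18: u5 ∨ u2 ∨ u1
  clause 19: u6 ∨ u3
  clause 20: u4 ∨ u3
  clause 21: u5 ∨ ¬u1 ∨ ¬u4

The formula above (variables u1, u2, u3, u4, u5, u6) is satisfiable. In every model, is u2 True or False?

Suppose u2 = True.
Unit clause (¬u6) forces u6 = False.
Unit clause (¬u4) forces u4 = False.
Unit clause (¬u3) forces u3 = False.
But (u3) is also a unit clause — contradiction.
So every satisfying assignment has u2 = False.

False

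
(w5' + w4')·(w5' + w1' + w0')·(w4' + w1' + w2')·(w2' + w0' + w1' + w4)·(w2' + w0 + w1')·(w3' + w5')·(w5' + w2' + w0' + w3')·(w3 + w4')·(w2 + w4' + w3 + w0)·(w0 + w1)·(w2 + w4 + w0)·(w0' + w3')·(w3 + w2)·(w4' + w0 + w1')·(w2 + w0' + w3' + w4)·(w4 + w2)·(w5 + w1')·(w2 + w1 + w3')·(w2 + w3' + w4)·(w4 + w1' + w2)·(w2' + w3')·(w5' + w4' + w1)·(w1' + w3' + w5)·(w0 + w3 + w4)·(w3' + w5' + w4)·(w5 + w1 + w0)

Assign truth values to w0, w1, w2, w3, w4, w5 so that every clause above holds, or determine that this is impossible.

Branch on w5: set w5 = 0.
Unit clause (w1') forces w1 = 0.
Unit clause (w0) forces w0 = 1.
Unit clause (w3') forces w3 = 0.
Unit clause (w4') forces w4 = 0.
Unit clause (w2) forces w2 = 1.
All clauses are satisfied.

w0 ↦ 1; w1 ↦ 0; w2 ↦ 1; w3 ↦ 0; w4 ↦ 0; w5 ↦ 0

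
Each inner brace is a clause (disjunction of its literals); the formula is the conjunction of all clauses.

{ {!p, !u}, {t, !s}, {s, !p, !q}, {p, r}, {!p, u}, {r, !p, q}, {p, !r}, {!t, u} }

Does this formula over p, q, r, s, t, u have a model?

Branch on p: set p = false.
The clause (r) is unit, so r = true.
Now (!r) is unsatisfied and unit — conflict.
So p must be the other value — set p = true.
The clause (!u) is unit, so u = false.
Now (u) is unsatisfied and unit — conflict.
Either choice for p ends in contradiction.
No assignment satisfies every clause.

No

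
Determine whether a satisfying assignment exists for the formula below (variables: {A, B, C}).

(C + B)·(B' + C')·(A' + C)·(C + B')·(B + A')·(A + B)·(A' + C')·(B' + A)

Unsatisfiable

Suppose C = 1.
From the singleton clause (B'), B = 0.
From the singleton clause (A'), A = 0.
That conflicts with the unit clause (A).
Undo C and try C = 0.
From the singleton clause (B), B = 1.
That conflicts with the unit clause (B').
Either choice for C ends in contradiction.
No assignment satisfies every clause.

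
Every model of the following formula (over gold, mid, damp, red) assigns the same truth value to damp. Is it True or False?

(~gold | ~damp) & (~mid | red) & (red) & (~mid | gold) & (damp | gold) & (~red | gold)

Suppose damp = 1.
The clause (~gold) is unit, so gold = 0.
The clause (red) is unit, so red = 1.
Now (~red) is unsatisfied and unit — conflict.
So every satisfying assignment has damp = False.

False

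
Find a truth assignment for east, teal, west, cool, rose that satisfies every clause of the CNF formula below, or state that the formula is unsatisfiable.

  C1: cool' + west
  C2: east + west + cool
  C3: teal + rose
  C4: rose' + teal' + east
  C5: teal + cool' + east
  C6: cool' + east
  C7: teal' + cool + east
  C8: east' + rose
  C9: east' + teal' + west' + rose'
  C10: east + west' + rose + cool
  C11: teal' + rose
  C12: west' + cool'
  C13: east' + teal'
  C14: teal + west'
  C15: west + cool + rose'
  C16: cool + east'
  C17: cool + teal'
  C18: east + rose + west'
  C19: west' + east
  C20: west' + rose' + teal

Try cool = 0.
(east') alone gives east = 0.
(west) alone gives west = 1.
That conflicts with the unit clause (west').
That branch fails; take cool = 1 instead.
(west) alone gives west = 1.
That conflicts with the unit clause (west').
Both values of cool lead to a conflict.

UNSATISFIABLE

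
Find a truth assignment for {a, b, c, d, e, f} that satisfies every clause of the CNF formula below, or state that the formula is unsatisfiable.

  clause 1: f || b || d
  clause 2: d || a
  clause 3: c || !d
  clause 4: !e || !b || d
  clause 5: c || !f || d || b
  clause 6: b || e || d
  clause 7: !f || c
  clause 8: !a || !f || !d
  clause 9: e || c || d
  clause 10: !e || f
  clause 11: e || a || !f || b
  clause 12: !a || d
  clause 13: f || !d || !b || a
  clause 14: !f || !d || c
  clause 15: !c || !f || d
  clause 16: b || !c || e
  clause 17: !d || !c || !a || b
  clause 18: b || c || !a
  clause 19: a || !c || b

Branch on d: set d = true.
The clause (c) is unit, so c = true.
Branch on a: set a = true.
The clause (!f) is unit, so f = false.
The clause (!e) is unit, so e = false.
The clause (b) is unit, so b = true.
Every clause now holds.

a=true, b=true, c=true, d=true, e=false, f=false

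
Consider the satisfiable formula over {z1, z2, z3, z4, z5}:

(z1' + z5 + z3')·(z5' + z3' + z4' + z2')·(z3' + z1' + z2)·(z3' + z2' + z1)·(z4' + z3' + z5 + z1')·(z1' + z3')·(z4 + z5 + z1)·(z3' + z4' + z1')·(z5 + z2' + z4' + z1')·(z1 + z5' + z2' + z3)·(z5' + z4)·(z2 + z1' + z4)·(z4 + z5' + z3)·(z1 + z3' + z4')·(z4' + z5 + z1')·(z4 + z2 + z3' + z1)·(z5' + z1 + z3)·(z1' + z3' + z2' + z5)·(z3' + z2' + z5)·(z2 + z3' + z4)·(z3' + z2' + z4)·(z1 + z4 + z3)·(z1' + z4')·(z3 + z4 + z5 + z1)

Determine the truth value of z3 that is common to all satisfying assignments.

Suppose z3 = 1.
Unit clause (z1') forces z1 = 0.
Unit clause (z2') forces z2 = 0.
Unit clause (z4') forces z4 = 0.
Now (z4) is unsatisfied and unit — conflict.
So every satisfying assignment has z3 = False.

False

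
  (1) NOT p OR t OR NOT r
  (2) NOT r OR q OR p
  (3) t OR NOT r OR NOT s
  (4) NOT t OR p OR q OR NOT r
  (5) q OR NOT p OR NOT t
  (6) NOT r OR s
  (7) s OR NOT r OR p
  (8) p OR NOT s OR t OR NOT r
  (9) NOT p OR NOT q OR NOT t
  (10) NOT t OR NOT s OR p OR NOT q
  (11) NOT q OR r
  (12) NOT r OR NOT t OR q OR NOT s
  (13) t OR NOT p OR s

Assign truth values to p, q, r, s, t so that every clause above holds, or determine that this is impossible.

p ↦ false; q ↦ false; r ↦ false; s ↦ false; t ↦ true

Branch on r: set r = false.
(NOT q) alone gives q = false.
Branch on p: set p = false.
No clause remains; s, t are free.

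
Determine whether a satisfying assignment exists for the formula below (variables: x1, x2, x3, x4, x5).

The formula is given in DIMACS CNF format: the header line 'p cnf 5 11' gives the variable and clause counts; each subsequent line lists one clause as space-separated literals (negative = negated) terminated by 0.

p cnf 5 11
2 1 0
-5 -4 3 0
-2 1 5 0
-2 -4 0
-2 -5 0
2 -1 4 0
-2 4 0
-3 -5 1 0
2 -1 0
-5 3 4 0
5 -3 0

No

Branch on x2: set x2 = True.
The clause (¬x4) is unit, so x4 = False.
But (x4) is also a unit clause — contradiction.
That branch fails; take x2 = False instead.
The clause (x1) is unit, so x1 = True.
But (¬x1) is also a unit clause — contradiction.
Either choice for x2 ends in contradiction.
No assignment satisfies every clause.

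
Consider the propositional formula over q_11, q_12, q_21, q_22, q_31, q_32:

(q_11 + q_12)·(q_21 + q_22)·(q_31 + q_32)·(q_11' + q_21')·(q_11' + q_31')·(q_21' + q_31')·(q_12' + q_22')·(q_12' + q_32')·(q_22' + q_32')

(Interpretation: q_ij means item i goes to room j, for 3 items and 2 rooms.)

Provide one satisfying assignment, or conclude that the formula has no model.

UNSATISFIABLE

Case q_11 = 1:
The clause (q_21') is unit, so q_21 = 0.
The clause (q_22) is unit, so q_22 = 1.
The clause (q_31') is unit, so q_31 = 0.
The clause (q_32) is unit, so q_32 = 1.
But (q_32') is also a unit clause — contradiction.
Backtrack on q_11: now try q_11 = 0.
The clause (q_12) is unit, so q_12 = 1.
The clause (q_22') is unit, so q_22 = 0.
The clause (q_21) is unit, so q_21 = 1.
The clause (q_31') is unit, so q_31 = 0.
The clause (q_32) is unit, so q_32 = 1.
But (q_32') is also a unit clause — contradiction.
Either choice for q_11 ends in contradiction.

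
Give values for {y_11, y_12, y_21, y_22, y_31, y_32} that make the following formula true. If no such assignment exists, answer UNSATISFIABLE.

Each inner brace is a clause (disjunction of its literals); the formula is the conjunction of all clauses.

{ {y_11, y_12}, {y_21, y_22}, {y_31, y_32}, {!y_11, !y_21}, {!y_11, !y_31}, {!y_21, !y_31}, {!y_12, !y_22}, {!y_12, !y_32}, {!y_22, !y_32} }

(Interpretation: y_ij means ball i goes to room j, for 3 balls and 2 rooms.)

Suppose y_11 = true.
Unit clause (!y_21) forces y_21 = false.
Unit clause (y_22) forces y_22 = true.
Unit clause (!y_31) forces y_31 = false.
Unit clause (y_32) forces y_32 = true.
That conflicts with the unit clause (!y_32).
Backtrack on y_11: now try y_11 = false.
Unit clause (y_12) forces y_12 = true.
Unit clause (!y_22) forces y_22 = false.
Unit clause (y_21) forces y_21 = true.
Unit clause (!y_31) forces y_31 = false.
Unit clause (y_32) forces y_32 = true.
That conflicts with the unit clause (!y_32).
Both values of y_11 lead to a conflict.

UNSATISFIABLE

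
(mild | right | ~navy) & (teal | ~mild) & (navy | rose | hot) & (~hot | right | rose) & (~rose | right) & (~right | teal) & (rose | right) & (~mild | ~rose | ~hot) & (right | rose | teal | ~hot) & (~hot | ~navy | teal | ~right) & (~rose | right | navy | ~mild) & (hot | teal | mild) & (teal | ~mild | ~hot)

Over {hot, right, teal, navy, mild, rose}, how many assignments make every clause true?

12

There are 2^6 = 64 truth assignments over (hot, right, teal, navy, mild, rose).
Split on right. With right = 1, the clauses containing right are satisfied and ~right drops from the rest; 12 of the 2^5 = 32 assignments to the other variables satisfy what remains.
With right = 0, by the same count on the reduced clause set, 0 assignments work.
Total: 12 + 0 = 12.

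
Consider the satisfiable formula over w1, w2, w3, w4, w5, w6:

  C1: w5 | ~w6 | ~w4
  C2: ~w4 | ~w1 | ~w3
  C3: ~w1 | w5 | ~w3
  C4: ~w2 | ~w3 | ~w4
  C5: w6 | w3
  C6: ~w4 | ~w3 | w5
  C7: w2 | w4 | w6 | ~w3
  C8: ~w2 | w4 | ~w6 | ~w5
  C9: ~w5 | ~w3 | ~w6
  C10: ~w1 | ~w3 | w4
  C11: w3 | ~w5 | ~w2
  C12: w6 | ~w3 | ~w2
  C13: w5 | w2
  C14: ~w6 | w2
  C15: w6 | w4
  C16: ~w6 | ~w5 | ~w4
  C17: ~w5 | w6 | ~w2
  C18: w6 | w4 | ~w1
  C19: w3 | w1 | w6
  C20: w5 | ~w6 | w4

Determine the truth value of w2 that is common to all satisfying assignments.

Suppose w2 = 1.
Branch on w3: set w3 = 0.
The clause (w6) is unit, so w6 = 1.
The clause (~w5) is unit, so w5 = 0.
The clause (~w4) is unit, so w4 = 0.
That conflicts with the unit clause (w4).
Backtrack on w3: now try w3 = 1.
The clause (~w4) is unit, so w4 = 0.
The clause (~w1) is unit, so w1 = 0.
The clause (w6) is unit, so w6 = 1.
The clause (~w5) is unit, so w5 = 0.
That conflicts with the unit clause (w5).
Either choice for w3 ends in contradiction.
So every satisfying assignment has w2 = False.

False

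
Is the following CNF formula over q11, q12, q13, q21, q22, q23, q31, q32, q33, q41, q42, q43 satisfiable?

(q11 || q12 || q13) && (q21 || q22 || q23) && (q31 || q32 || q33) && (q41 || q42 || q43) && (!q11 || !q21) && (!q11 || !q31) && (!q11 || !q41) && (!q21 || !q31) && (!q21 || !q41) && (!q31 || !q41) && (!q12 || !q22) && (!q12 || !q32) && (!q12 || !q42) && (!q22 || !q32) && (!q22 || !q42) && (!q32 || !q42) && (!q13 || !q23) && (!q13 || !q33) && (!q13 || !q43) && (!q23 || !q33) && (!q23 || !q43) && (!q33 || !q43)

Try q11 = false.
Try q12 = true.
(!q22) alone gives q22 = false.
(!q32) alone gives q32 = false.
(!q42) alone gives q42 = false.
Try q21 = true.
(!q31) alone gives q31 = false.
(q33) alone gives q33 = true.
(!q41) alone gives q41 = false.
(q43) alone gives q43 = true.
That conflicts with the unit clause (!q43).
Backtrack on q21: now try q21 = false.
(q23) alone gives q23 = true.
(!q13) alone gives q13 = false.
(!q33) alone gives q33 = false.
(q31) alone gives q31 = true.
(!q41) alone gives q41 = false.
(q43) alone gives q43 = true.
That conflicts with the unit clause (!q43).
Neither q21 = true nor q21 = false works.
Backtrack on q12: now try q12 = false.
(q13) alone gives q13 = true.
(!q23) alone gives q23 = false.
(!q33) alone gives q33 = false.
(!q43) alone gives q43 = false.
Try q21 = true.
(!q31) alone gives q31 = false.
(q32) alone gives q32 = true.
(!q41) alone gives q41 = false.
(q42) alone gives q42 = true.
That conflicts with the unit clause (!q42).
Backtrack on q21: now try q21 = false.
(q22) alone gives q22 = true.
(!q32) alone gives q32 = false.
(q31) alone gives q31 = true.
(!q41) alone gives q41 = false.
(q42) alone gives q42 = true.
That conflicts with the unit clause (!q42).
Neither q21 = true nor q21 = false works.
Neither q12 = true nor q12 = false works.
Backtrack on q11: now try q11 = true.
(!q21) alone gives q21 = false.
(!q31) alone gives q31 = false.
(!q41) alone gives q41 = false.
Try q22 = true.
(!q12) alone gives q12 = false.
(!q32) alone gives q32 = false.
(q33) alone gives q33 = true.
(!q42) alone gives q42 = false.
(q43) alone gives q43 = true.
That conflicts with the unit clause (!q43).
Backtrack on q22: now try q22 = false.
(q23) alone gives q23 = true.
(!q13) alone gives q13 = false.
(!q33) alone gives q33 = false.
(q32) alone gives q32 = true.
(!q12) alone gives q12 = false.
(!q42) alone gives q42 = false.
(q43) alone gives q43 = true.
That conflicts with the unit clause (!q43).
Neither q22 = true nor q22 = false works.
Neither q11 = true nor q11 = false works.
No assignment satisfies every clause.

No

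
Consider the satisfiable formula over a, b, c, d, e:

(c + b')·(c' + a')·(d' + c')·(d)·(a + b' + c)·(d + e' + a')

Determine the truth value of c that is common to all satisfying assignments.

False

Suppose c = 1.
The clause (a') is unit, so a = 0.
The clause (d') is unit, so d = 0.
That conflicts with the unit clause (d).
So every satisfying assignment has c = False.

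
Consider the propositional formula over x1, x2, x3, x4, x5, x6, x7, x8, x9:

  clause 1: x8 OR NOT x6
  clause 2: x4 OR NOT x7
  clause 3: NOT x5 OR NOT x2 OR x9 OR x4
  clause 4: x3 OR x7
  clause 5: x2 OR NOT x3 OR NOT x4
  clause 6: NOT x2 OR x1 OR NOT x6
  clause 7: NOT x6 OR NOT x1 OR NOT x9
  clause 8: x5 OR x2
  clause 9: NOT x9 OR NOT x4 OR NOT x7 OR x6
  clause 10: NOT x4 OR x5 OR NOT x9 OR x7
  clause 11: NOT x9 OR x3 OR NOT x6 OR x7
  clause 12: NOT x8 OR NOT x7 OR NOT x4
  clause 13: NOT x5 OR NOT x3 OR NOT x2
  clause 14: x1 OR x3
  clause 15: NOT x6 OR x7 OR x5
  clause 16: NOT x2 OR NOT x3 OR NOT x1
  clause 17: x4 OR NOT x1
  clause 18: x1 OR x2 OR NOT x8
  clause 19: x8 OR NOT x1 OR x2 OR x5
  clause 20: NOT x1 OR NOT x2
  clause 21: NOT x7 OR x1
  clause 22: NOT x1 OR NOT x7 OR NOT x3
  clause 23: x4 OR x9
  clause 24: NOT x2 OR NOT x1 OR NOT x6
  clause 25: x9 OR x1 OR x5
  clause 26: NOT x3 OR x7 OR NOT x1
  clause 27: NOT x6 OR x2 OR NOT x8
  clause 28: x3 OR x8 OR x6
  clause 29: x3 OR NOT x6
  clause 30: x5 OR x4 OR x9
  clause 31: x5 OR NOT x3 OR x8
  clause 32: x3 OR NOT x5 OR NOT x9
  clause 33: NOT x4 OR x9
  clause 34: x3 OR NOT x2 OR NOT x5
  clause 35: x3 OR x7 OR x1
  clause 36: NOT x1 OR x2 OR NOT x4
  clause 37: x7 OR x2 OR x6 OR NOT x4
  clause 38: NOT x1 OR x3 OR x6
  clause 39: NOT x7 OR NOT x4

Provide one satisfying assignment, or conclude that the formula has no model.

Case x8 = true:
Case x4 = false:
(NOT x7) alone gives x7 = false.
(x3) alone gives x3 = true.
(NOT x1) alone gives x1 = false.
(x2) alone gives x2 = true.
(NOT x6) alone gives x6 = false.
(NOT x5) alone gives x5 = false.
(x9) alone gives x9 = true.
Every clause now holds.

x1=false; x2=true; x3=true; x4=false; x5=false; x6=false; x7=false; x8=true; x9=true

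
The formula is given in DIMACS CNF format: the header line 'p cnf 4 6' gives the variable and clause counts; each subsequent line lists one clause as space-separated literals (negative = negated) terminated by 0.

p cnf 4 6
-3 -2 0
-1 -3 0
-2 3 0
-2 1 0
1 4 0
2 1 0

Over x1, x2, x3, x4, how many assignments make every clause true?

2

There are 2^4 = 16 truth assignments over (x1, x2, x3, x4).
Check each against the 6 clauses (columns in the order x1, x2, x3, x4):
  F F F F  ✗ fails (x1 ∨ x4)
  F F F T  ✗ fails (x2 ∨ x1)
  F F T F  ✗ fails (x1 ∨ x4)
  F F T T  ✗ fails (x2 ∨ x1)
  F T F F  ✗ fails (¬x2 ∨ x3)
  F T F T  ✗ fails (¬x2 ∨ x3)
  F T T F  ✗ fails (¬x3 ∨ ¬x2)
  F T T T  ✗ fails (¬x3 ∨ ¬x2)
  T F F F  ✓ satisfies all
  T F F T  ✓ satisfies all
  T F T F  ✗ fails (¬x1 ∨ ¬x3)
  T F T T  ✗ fails (¬x1 ∨ ¬x3)
  T T F F  ✗ fails (¬x2 ∨ x3)
  T T F T  ✗ fails (¬x2 ∨ x3)
  T T T F  ✗ fails (¬x3 ∨ ¬x2)
  T T T T  ✗ fails (¬x3 ∨ ¬x2)
2 of the 16 rows are models.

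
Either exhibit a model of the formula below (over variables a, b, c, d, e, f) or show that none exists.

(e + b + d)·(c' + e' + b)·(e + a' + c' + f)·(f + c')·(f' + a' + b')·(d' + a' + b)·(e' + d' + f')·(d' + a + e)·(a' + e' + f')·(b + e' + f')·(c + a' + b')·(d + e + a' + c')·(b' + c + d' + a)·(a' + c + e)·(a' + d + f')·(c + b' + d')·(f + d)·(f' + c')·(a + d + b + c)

Case f = 1:
Unit clause (c') forces c = 0.
Case a = 0:
Case e = 1:
Unit clause (d') forces d = 0.
Unit clause (b) forces b = 1.
Every clause now holds.

a ↦ 0; b ↦ 1; c ↦ 0; d ↦ 0; e ↦ 1; f ↦ 1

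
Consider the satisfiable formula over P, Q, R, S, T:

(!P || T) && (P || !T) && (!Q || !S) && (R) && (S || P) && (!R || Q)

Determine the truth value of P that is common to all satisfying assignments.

Suppose P = false.
From the singleton clause (!T), T = false.
From the singleton clause (R), R = true.
From the singleton clause (S), S = true.
From the singleton clause (!Q), Q = false.
Now (Q) is unsatisfied and unit — conflict.
So every satisfying assignment has P = True.

True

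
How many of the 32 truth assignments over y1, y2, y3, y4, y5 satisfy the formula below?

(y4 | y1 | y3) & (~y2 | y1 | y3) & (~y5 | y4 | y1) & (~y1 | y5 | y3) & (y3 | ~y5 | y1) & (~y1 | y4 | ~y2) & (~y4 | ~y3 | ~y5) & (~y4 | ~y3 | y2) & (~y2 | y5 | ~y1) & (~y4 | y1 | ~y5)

There are 2^5 = 32 truth assignments over (y1, y2, y3, y4, y5).
Split on y1. With y1 = 1, the clauses containing y1 are satisfied and ~y1 drops from the rest; 5 of the 2^4 = 16 assignments to the other variables satisfy what remains.
With y1 = 0, by the same count on the reduced clause set, 4 assignments work.
Total: 5 + 4 = 9.

9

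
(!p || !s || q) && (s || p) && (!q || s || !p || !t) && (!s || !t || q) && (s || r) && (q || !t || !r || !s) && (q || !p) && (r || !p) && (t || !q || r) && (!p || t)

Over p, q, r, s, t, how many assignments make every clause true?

There are 2^5 = 32 truth assignments over (p, q, r, s, t).
Split on s. With s = true, the clauses containing s are satisfied and !s drops from the rest; 6 of the 2^4 = 16 assignments to the other variables satisfy what remains.
With s = false, by the same count on the reduced clause set, 0 assignments work.
(One model: p=F, q=F, r=F, s=T, t=F.)
Total: 6 + 0 = 6.

6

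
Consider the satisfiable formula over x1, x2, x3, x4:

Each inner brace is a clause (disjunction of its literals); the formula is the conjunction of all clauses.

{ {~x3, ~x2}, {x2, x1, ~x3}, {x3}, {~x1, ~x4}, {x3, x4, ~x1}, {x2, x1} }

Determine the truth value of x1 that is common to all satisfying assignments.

True

Suppose x1 = 0.
(x3) alone gives x3 = 1.
(~x2) alone gives x2 = 0.
But (x2) is also a unit clause — contradiction.
So every satisfying assignment has x1 = True.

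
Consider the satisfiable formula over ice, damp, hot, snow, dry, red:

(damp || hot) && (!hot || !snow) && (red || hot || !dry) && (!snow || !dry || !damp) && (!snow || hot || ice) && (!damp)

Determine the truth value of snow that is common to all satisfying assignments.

False

Suppose snow = true.
Unit clause (!hot) forces hot = false.
Unit clause (damp) forces damp = true.
That conflicts with the unit clause (!damp).
So every satisfying assignment has snow = False.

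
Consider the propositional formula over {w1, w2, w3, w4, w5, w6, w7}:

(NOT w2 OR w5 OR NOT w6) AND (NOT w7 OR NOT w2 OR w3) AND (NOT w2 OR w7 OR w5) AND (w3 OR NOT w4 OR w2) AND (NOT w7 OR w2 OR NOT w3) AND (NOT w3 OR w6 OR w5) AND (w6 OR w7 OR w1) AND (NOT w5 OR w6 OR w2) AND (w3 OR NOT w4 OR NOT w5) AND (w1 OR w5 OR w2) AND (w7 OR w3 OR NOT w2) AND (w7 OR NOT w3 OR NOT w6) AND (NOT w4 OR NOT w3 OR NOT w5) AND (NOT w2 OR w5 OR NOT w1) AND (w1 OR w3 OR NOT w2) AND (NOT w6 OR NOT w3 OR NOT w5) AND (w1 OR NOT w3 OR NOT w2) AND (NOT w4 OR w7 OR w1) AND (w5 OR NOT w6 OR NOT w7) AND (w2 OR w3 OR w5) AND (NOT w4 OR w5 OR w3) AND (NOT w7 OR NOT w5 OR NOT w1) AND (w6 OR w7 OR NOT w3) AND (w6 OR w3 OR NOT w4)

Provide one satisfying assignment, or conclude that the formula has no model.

Suppose w2 = false.
Suppose w3 = false.
(NOT w4) alone gives w4 = false.
(w5) alone gives w5 = true.
(w6) alone gives w6 = true.
Suppose w7 = false.
No clause remains; w1 is free.

w1 ↦ false,  w2 ↦ false,  w3 ↦ false,  w4 ↦ false,  w5 ↦ true,  w6 ↦ true,  w7 ↦ false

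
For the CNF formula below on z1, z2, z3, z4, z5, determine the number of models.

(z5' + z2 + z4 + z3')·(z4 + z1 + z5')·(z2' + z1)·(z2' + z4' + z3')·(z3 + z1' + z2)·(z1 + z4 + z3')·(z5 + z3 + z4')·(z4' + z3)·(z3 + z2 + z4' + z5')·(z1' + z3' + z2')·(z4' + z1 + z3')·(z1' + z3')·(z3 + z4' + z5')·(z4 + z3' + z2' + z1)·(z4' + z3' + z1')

3

There are 2^5 = 32 truth assignments over (z1, z2, z3, z4, z5).
Split on z3. With z3 = 1, the clauses containing z3 are satisfied and z3' drops from the rest; 0 of the 2^4 = 16 assignments to the other variables satisfy what remains.
With z3 = 0, by the same count on the reduced clause set, 3 assignments work.
Total: 0 + 3 = 3.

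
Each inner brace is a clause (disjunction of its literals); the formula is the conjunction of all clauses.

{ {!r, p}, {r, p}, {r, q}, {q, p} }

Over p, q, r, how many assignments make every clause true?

3

There are 2^3 = 8 truth assignments over (p, q, r).
Check each against the 4 clauses (columns in the order p, q, r):
  F F F  ✗ fails (r || p)
  F F T  ✗ fails (!r || p)
  F T F  ✗ fails (r || p)
  F T T  ✗ fails (!r || p)
  T F F  ✗ fails (r || q)
  T F T  ✓ satisfies all
  T T F  ✓ satisfies all
  T T T  ✓ satisfies all
3 of the 8 rows are models.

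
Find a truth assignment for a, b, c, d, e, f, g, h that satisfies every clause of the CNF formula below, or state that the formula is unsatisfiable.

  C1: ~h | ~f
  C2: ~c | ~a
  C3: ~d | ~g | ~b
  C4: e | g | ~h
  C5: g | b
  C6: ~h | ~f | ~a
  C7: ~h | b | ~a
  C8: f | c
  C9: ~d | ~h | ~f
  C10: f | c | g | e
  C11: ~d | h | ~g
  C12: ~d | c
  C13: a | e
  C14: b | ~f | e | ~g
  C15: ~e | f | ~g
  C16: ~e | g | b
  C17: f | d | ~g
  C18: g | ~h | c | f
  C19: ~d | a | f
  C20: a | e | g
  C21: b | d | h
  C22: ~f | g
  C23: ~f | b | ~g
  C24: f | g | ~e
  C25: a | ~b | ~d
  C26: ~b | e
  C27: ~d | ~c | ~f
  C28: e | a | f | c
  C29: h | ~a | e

Suppose h = 0.
Suppose c = 1.
The clause (~a) is unit, so a = 0.
The clause (e) is unit, so e = 1.
Suppose g = 1.
The clause (~d) is unit, so d = 0.
The clause (f) is unit, so f = 1.
The clause (b) is unit, so b = 1.
Every clause now holds.

a: 0, b: 1, c: 1, d: 0, e: 1, f: 1, g: 1, h: 0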